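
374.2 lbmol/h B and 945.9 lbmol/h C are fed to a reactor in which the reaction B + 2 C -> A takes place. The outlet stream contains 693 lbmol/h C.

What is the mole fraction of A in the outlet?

For C: n = n₀ − 2ξ → 693 = 945.9 − 2ξ, giving ξ = 126.4 lbmol/h.
Outlet amounts (n = n₀ + ν ξ):
  B: 374.2 − 1(126.4) = 247.8
  C: 945.9 − 2(126.4) = 693
  A: 0 + 1(126.4) = 126.4
Total out = 1067 lbmol/h; y_A = 126.4 / 1067 = 0.1185.

0.118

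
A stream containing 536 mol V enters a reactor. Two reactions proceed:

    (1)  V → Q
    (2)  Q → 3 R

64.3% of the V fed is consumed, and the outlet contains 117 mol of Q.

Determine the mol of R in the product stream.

683 mol

Conversion of V: V consumed = 1ξ₁ = 0.643 × 536 → ξ₁ = 344.6 mol.
Q balance: n_Q = 0 + 1ξ₁ − 1ξ₂ = 117 → ξ₂ = (1·344.6 − 117)/1 = 227.6 mol.
Outlet amounts (n = n₀ + Σ ν·ξ):
  V: 536 − 1(344.6) = 191.4
  Q: 0 + 1(344.6) − 1(227.6) = 117
  R: 0 + 3(227.6) = 682.9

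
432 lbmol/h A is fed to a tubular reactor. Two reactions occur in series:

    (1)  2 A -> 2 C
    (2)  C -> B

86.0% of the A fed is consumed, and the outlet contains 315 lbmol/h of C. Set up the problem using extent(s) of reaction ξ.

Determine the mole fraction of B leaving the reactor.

Conversion of A: A consumed = 2ξ₁ = 0.86 × 432 → ξ₁ = 185.8 lbmol/h.
C balance: n_C = 0 + 2ξ₁ − 1ξ₂ = 315 → ξ₂ = (2·185.8 − 315)/1 = 56.52 lbmol/h.
Outlet amounts (n = n₀ + Σ ν·ξ):
  A: 432 − 2(185.8) = 60.48
  C: 0 + 2(185.8) − 1(56.52) = 315
  B: 0 + 1(56.52) = 56.52
Total out = 432 lbmol/h; y_B = 56.52 / 432 = 0.1308.

0.131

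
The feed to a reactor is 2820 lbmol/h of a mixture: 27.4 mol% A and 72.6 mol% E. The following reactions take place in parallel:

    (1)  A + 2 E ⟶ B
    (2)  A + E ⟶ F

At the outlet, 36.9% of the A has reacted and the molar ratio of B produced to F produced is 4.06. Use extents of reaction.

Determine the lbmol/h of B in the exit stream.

Conversion of A: A consumed = 0.369 × 772.7 = 285.1 lbmol/h = 1ξ₁ + 1ξ₂.
Selectivity: 1ξ₁ / (1ξ₂) = 4.06 → ξ₁ = 4.06 ξ₂.
Substitute: (1·4.06 + 1) ξ₂ = 285.1 → ξ₂ = 56.35 lbmol/h, ξ₁ = 228.8 lbmol/h.
Outlet amounts (n = n₀ + Σ ν·ξ):
  A: 772.7 − 1(228.8) − 1(56.35) = 487.6
  E: 2047 − 2(228.8) − 1(56.35) = 1533
  B: 0 + 1(228.8) = 228.8
  F: 0 + 1(56.35) = 56.35

229 lbmol/h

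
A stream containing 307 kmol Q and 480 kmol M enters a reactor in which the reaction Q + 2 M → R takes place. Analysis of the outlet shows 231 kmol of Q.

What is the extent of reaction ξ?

ξ = 76 kmol

For Q: n = n₀ − 1ξ → 231 = 307 − 1ξ, giving ξ = 76 kmol.
Outlet amounts (n = n₀ + ν ξ):
  Q: 307 − 1(76) = 231
  M: 480 − 2(76) = 328
  R: 0 + 1(76) = 76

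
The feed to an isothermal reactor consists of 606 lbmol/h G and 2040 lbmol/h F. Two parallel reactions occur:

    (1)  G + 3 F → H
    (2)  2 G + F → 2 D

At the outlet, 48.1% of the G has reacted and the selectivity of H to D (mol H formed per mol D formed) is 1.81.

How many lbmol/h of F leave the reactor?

1420 lbmol/h

Conversion of G: G consumed = 0.481 × 606 = 291.5 lbmol/h = 1ξ₁ + 2ξ₂.
Selectivity: 1ξ₁ / (2ξ₂) = 1.81 → ξ₁ = 3.62 ξ₂.
Substitute: (1·3.62 + 2) ξ₂ = 291.5 → ξ₂ = 51.87 lbmol/h, ξ₁ = 187.8 lbmol/h.
Outlet amounts (n = n₀ + Σ ν·ξ):
  G: 606 − 1(187.8) − 2(51.87) = 314.5
  F: 2040 − 3(187.8) − 1(51.87) = 1425
  H: 0 + 1(187.8) = 187.8
  D: 0 + 2(51.87) = 103.7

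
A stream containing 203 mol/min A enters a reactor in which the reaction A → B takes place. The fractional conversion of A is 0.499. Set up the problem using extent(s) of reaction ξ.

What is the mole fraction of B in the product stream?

0.499

A reacted = 0.499 × 203 = 101.3 mol/min; ν_A = −1, so ξ = 101.3/1 = 101.3 mol/min.
Outlet amounts (n = n₀ + ν ξ):
  A: 203 − 1(101.3) = 101.7
  B: 0 + 1(101.3) = 101.3
Total out = 203 mol/min; y_B = 101.3 / 203 = 0.499.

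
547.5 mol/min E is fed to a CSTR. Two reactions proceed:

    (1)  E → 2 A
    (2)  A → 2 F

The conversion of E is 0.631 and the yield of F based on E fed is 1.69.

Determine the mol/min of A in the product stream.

228 mol/min

Conversion of E: E consumed = 1ξ₁ = 0.631 × 547.5 → ξ₁ = 345.5 mol/min.
Yield of F: 2ξ₂ / 547.5 = 1.69 → ξ₂ = 462.6 mol/min.
Outlet amounts (n = n₀ + Σ ν·ξ):
  E: 547.5 − 1(345.5) = 202
  A: 0 + 2(345.5) − 1(462.6) = 228.3
  F: 0 + 2(462.6) = 925.3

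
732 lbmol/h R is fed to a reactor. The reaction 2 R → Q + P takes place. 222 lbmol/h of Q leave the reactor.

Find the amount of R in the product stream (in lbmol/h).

288 lbmol/h

For Q: n = n₀ + 1ξ → 222 = 0 + 1ξ, giving ξ = 222 lbmol/h.
Outlet amounts (n = n₀ + ν ξ):
  R: 732 − 2(222) = 288
  Q: 0 + 1(222) = 222
  P: 0 + 1(222) = 222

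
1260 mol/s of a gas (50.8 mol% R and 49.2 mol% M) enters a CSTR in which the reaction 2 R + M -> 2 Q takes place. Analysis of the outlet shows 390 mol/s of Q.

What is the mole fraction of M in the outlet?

For Q: n = n₀ + 2ξ → 390 = 0 + 2ξ, giving ξ = 195 mol/s.
Outlet amounts (n = n₀ + ν ξ):
  R: 640.1 − 2(195) = 250.1
  M: 619.9 − 1(195) = 424.9
  Q: 0 + 2(195) = 390
Total out = 1065 mol/s; y_M = 424.9 / 1065 = 0.399.

0.399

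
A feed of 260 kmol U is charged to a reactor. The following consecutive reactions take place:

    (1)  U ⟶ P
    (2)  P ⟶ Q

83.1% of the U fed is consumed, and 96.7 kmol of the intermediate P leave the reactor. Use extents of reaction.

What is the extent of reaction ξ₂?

ξ₂ = 119 kmol

Conversion of U: U consumed = 1ξ₁ = 0.831 × 260 → ξ₁ = 216.1 kmol.
P balance: n_P = 0 + 1ξ₁ − 1ξ₂ = 96.7 → ξ₂ = (1·216.1 − 96.7)/1 = 119.4 kmol.
Outlet amounts (n = n₀ + Σ ν·ξ):
  U: 260 − 1(216.1) = 43.94
  P: 0 + 1(216.1) − 1(119.4) = 96.7
  Q: 0 + 1(119.4) = 119.4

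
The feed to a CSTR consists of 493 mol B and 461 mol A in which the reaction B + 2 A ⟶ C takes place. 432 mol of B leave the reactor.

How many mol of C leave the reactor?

61 mol

For B: n = n₀ − 1ξ → 432 = 493 − 1ξ, giving ξ = 61 mol.
Outlet amounts (n = n₀ + ν ξ):
  B: 493 − 1(61) = 432
  A: 461 − 2(61) = 339
  C: 0 + 1(61) = 61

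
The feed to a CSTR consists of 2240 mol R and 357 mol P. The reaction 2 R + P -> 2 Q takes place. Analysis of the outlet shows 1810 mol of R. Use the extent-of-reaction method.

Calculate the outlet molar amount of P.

142 mol

For R: n = n₀ − 2ξ → 1810 = 2240 − 2ξ, giving ξ = 215 mol.
Outlet amounts (n = n₀ + ν ξ):
  R: 2240 − 2(215) = 1810
  P: 357 − 1(215) = 142
  Q: 0 + 2(215) = 430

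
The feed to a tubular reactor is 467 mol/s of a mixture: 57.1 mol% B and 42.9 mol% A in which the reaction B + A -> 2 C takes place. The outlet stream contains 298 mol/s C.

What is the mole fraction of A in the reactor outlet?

0.11

For C: n = n₀ + 2ξ → 298 = 0 + 2ξ, giving ξ = 149 mol/s.
Outlet amounts (n = n₀ + ν ξ):
  B: 266.7 − 1(149) = 117.7
  A: 200.3 − 1(149) = 51.34
  C: 0 + 2(149) = 298
Total out = 467 mol/s; y_A = 51.34 / 467 = 0.1099.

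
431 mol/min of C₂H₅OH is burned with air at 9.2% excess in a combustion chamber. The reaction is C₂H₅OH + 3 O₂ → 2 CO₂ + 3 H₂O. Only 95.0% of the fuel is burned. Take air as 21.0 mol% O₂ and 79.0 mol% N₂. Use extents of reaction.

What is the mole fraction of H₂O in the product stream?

0.162

Stoichiometric O₂ = 3 × 431 = 1293 mol/min; O₂ fed = 1293 × 1.092 = 1412 mol/min.
N₂ fed = 1412 × 79/21 = 5312 mol/min.
Fuel reacted = 0.95 × 431 → ξ = 409.4 mol/min.
Outlet (n = n₀ + ν ξ):
  C₂H₅OH: 431 − 1(409.4) = 21.55
  O₂: 1412 − 3(409.4) = 183.6
  N₂: 5312 (inert)
  CO₂: 0 + 2(409.4) = 818.9
  H₂O: 0 + 3(409.4) = 1228
Total out = 7564 mol/min; y_H₂O = 1228 / 7564 = 0.1624.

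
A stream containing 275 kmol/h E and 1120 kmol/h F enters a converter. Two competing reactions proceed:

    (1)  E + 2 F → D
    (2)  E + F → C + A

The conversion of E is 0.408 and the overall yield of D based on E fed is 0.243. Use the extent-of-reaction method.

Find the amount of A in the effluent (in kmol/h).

45.4 kmol/h

Yield of D: 1ξ₁ / 275 = 0.243 → ξ₁ = 66.83 kmol/h.
Conversion of E: 1ξ₁ + 1ξ₂ = 0.408 × 275 = 112.2 → ξ₂ = 45.37 kmol/h.
Outlet amounts (n = n₀ + Σ ν·ξ):
  E: 275 − 1(66.83) − 1(45.37) = 162.8
  F: 1120 − 2(66.83) − 1(45.37) = 941
  D: 0 + 1(66.83) = 66.83
  C: 0 + 1(45.37) = 45.37
  A: 0 + 1(45.37) = 45.37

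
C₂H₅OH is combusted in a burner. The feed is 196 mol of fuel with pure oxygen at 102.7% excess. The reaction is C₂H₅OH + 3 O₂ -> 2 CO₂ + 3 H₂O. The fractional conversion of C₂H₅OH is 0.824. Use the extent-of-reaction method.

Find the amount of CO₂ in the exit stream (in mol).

323 mol

Stoichiometric O₂ = 3 × 196 = 588 mol; O₂ fed = 588 × 2.027 = 1192 mol.
Fuel reacted = 0.824 × 196 → ξ = 161.5 mol.
Outlet (n = n₀ + ν ξ):
  C₂H₅OH: 196 − 1(161.5) = 34.5
  O₂: 1192 − 3(161.5) = 707.4
  CO₂: 0 + 2(161.5) = 323
  H₂O: 0 + 3(161.5) = 484.5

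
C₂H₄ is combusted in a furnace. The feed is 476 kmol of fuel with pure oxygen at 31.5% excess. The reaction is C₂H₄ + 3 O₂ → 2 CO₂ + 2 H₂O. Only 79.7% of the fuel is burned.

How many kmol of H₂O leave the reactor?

759 kmol

Stoichiometric O₂ = 3 × 476 = 1428 kmol; O₂ fed = 1428 × 1.315 = 1878 kmol.
Fuel reacted = 0.797 × 476 → ξ = 379.4 kmol.
Outlet (n = n₀ + ν ξ):
  C₂H₄: 476 − 1(379.4) = 96.63
  O₂: 1878 − 3(379.4) = 739.7
  CO₂: 0 + 2(379.4) = 758.7
  H₂O: 0 + 2(379.4) = 758.7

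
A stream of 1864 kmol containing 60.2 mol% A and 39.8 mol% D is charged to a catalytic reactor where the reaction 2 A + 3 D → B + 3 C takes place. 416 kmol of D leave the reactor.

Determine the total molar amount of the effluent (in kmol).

1760 kmol

For D: n = n₀ − 3ξ → 416 = 741.9 − 3ξ, giving ξ = 108.6 kmol.
Outlet amounts (n = n₀ + ν ξ):
  A: 1122 − 2(108.6) = 904.9
  D: 741.9 − 3(108.6) = 416
  B: 0 + 1(108.6) = 108.6
  C: 0 + 3(108.6) = 325.9
Total out = 904.9 + 416 + 108.6 + 325.9 = 1755 kmol.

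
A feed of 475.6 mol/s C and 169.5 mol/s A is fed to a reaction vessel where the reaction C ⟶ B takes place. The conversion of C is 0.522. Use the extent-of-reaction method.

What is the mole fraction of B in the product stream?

C reacted = 0.522 × 475.6 = 248.3 mol/s; ν_C = −1, so ξ = 248.3/1 = 248.3 mol/s.
Outlet amounts (n = n₀ + ν ξ):
  C: 475.6 − 1(248.3) = 227.3
  B: 0 + 1(248.3) = 248.3
  A: 169.5 (inert)
Total out = 645.1 mol/s; y_B = 248.3 / 645.1 = 0.3848.

0.385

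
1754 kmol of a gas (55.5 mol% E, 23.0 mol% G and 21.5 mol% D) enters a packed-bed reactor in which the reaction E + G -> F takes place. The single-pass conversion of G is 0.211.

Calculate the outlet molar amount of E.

888 kmol

G reacted = 0.211 × 403.4 = 85.12 kmol; ν_G = −1, so ξ = 85.12/1 = 85.12 kmol.
Outlet amounts (n = n₀ + ν ξ):
  E: 973.5 − 1(85.12) = 888.3
  G: 403.4 − 1(85.12) = 318.3
  F: 0 + 1(85.12) = 85.12
  D: 377.1 (inert)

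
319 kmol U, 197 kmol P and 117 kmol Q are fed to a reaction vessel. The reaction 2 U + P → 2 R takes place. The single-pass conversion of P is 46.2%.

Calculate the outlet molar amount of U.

P reacted = 0.462 × 197 = 91.01 kmol; ν_P = −1, so ξ = 91.01/1 = 91.01 kmol.
Outlet amounts (n = n₀ + ν ξ):
  U: 319 − 2(91.01) = 137
  P: 197 − 1(91.01) = 106
  R: 0 + 2(91.01) = 182
  Q: 117 (inert)

137 kmol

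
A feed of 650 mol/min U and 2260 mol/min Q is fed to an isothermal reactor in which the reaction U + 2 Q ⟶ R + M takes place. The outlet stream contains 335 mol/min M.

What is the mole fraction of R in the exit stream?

For M: n = n₀ + 1ξ → 335 = 0 + 1ξ, giving ξ = 335 mol/min.
Outlet amounts (n = n₀ + ν ξ):
  U: 650 − 1(335) = 315
  Q: 2260 − 2(335) = 1590
  R: 0 + 1(335) = 335
  M: 0 + 1(335) = 335
Total out = 2575 mol/min; y_R = 335 / 2575 = 0.1301.

0.13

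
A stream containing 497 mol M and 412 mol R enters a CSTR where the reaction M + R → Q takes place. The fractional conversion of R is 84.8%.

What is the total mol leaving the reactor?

R reacted = 0.848 × 412 = 349.4 mol; ν_R = −1, so ξ = 349.4/1 = 349.4 mol.
Outlet amounts (n = n₀ + ν ξ):
  M: 497 − 1(349.4) = 147.6
  R: 412 − 1(349.4) = 62.62
  Q: 0 + 1(349.4) = 349.4
Total out = 147.6 + 62.62 + 349.4 = 559.6 mol.

560 mol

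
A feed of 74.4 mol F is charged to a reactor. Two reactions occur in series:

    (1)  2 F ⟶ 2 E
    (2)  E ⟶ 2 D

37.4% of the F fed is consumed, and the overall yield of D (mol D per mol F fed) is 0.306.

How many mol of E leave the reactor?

Conversion of F: F consumed = 2ξ₁ = 0.374 × 74.4 → ξ₁ = 13.91 mol.
Yield of D: 2ξ₂ / 74.4 = 0.306 → ξ₂ = 11.38 mol.
Outlet amounts (n = n₀ + Σ ν·ξ):
  F: 74.4 − 2(13.91) = 46.57
  E: 0 + 2(13.91) − 1(11.38) = 16.44
  D: 0 + 2(11.38) = 22.77

16.4 mol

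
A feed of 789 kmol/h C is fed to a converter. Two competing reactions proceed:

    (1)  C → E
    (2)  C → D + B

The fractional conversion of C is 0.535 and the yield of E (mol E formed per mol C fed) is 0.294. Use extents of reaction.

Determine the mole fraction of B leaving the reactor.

Yield of E: 1ξ₁ / 789 = 0.294 → ξ₁ = 232 kmol/h.
Conversion of C: 1ξ₁ + 1ξ₂ = 0.535 × 789 = 422.1 → ξ₂ = 190.1 kmol/h.
Outlet amounts (n = n₀ + Σ ν·ξ):
  C: 789 − 1(232) − 1(190.1) = 366.9
  E: 0 + 1(232) = 232
  D: 0 + 1(190.1) = 190.1
  B: 0 + 1(190.1) = 190.1
Total out = 979.1 kmol/h; y_B = 190.1 / 979.1 = 0.1942.

0.194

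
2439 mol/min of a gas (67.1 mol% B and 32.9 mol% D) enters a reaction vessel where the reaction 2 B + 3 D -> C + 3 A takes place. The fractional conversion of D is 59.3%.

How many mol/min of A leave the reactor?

D reacted = 0.593 × 802.4 = 475.8 mol/min; ν_D = −3, so ξ = 475.8/3 = 158.6 mol/min.
Outlet amounts (n = n₀ + ν ξ):
  B: 1637 − 2(158.6) = 1319
  D: 802.4 − 3(158.6) = 326.6
  C: 0 + 1(158.6) = 158.6
  A: 0 + 3(158.6) = 475.8

476 mol/min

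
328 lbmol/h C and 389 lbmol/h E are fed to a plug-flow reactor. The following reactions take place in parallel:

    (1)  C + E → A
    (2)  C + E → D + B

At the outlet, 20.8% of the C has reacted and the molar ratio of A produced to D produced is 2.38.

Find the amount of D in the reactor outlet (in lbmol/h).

20.2 lbmol/h

Conversion of C: C consumed = 0.208 × 328 = 68.22 lbmol/h = 1ξ₁ + 1ξ₂.
Selectivity: 1ξ₁ / (1ξ₂) = 2.38 → ξ₁ = 2.38 ξ₂.
Substitute: (1·2.38 + 1) ξ₂ = 68.22 → ξ₂ = 20.18 lbmol/h, ξ₁ = 48.04 lbmol/h.
Outlet amounts (n = n₀ + Σ ν·ξ):
  C: 328 − 1(48.04) − 1(20.18) = 259.8
  E: 389 − 1(48.04) − 1(20.18) = 320.8
  A: 0 + 1(48.04) = 48.04
  D: 0 + 1(20.18) = 20.18
  B: 0 + 1(20.18) = 20.18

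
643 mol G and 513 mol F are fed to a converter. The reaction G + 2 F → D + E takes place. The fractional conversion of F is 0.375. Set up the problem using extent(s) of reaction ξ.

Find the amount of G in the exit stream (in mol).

F reacted = 0.375 × 513 = 192.4 mol; ν_F = −2, so ξ = 192.4/2 = 96.19 mol.
Outlet amounts (n = n₀ + ν ξ):
  G: 643 − 1(96.19) = 546.8
  F: 513 − 2(96.19) = 320.6
  D: 0 + 1(96.19) = 96.19
  E: 0 + 1(96.19) = 96.19

547 mol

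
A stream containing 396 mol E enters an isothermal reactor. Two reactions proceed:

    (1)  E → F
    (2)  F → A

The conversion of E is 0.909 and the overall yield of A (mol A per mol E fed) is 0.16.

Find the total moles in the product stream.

Conversion of E: E consumed = 1ξ₁ = 0.909 × 396 → ξ₁ = 360 mol.
Yield of A: 1ξ₂ / 396 = 0.16 → ξ₂ = 63.36 mol.
Outlet amounts (n = n₀ + Σ ν·ξ):
  E: 396 − 1(360) = 36.04
  F: 0 + 1(360) − 1(63.36) = 296.6
  A: 0 + 1(63.36) = 63.36
Total out = 36.04 + 296.6 + 63.36 = 396 mol.

396 mol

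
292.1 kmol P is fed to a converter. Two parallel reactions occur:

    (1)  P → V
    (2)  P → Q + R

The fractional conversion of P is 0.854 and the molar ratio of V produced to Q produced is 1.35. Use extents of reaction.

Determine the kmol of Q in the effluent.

Conversion of P: P consumed = 0.854 × 292.1 = 249.5 kmol = 1ξ₁ + 1ξ₂.
Selectivity: 1ξ₁ / (1ξ₂) = 1.35 → ξ₁ = 1.35 ξ₂.
Substitute: (1·1.35 + 1) ξ₂ = 249.5 → ξ₂ = 106.2 kmol, ξ₁ = 143.3 kmol.
Outlet amounts (n = n₀ + Σ ν·ξ):
  P: 292.1 − 1(143.3) − 1(106.2) = 42.65
  V: 0 + 1(143.3) = 143.3
  Q: 0 + 1(106.2) = 106.2
  R: 0 + 1(106.2) = 106.2

106 kmol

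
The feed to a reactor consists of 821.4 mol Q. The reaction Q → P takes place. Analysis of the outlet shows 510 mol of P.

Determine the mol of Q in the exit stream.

311 mol

For P: n = n₀ + 1ξ → 510 = 0 + 1ξ, giving ξ = 510 mol.
Outlet amounts (n = n₀ + ν ξ):
  Q: 821.4 − 1(510) = 311.4
  P: 0 + 1(510) = 510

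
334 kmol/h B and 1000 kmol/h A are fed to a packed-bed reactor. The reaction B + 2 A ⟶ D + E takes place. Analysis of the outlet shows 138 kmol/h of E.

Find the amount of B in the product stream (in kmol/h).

For E: n = n₀ + 1ξ → 138 = 0 + 1ξ, giving ξ = 138 kmol/h.
Outlet amounts (n = n₀ + ν ξ):
  B: 334 − 1(138) = 196
  A: 1000 − 2(138) = 724
  D: 0 + 1(138) = 138
  E: 0 + 1(138) = 138

196 kmol/h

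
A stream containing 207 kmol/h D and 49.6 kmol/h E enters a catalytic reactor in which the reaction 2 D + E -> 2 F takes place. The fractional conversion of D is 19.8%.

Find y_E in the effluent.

0.123

D reacted = 0.198 × 207 = 40.99 kmol/h; ν_D = −2, so ξ = 40.99/2 = 20.49 kmol/h.
Outlet amounts (n = n₀ + ν ξ):
  D: 207 − 2(20.49) = 166
  E: 49.6 − 1(20.49) = 29.11
  F: 0 + 2(20.49) = 40.99
Total out = 236.1 kmol/h; y_E = 29.11 / 236.1 = 0.1233.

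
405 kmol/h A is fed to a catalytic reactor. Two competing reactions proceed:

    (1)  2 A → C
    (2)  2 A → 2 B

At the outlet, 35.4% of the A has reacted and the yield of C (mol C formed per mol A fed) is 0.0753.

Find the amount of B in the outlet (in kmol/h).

Yield of C: 1ξ₁ / 405 = 0.0753 → ξ₁ = 30.5 kmol/h.
Conversion of A: 2ξ₁ + 2ξ₂ = 0.354 × 405 = 143.4 → ξ₂ = 41.19 kmol/h.
Outlet amounts (n = n₀ + Σ ν·ξ):
  A: 405 − 2(30.5) − 2(41.19) = 261.6
  C: 0 + 1(30.5) = 30.5
  B: 0 + 2(41.19) = 82.38

82.4 kmol/h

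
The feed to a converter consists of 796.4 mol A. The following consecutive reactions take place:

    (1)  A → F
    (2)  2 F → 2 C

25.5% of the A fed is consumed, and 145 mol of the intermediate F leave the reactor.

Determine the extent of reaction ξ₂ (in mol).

Conversion of A: A consumed = 1ξ₁ = 0.255 × 796.4 → ξ₁ = 203.1 mol.
F balance: n_F = 0 + 1ξ₁ − 2ξ₂ = 145 → ξ₂ = (1·203.1 − 145)/2 = 29.04 mol.
Outlet amounts (n = n₀ + Σ ν·ξ):
  A: 796.4 − 1(203.1) = 593.3
  F: 0 + 1(203.1) − 2(29.04) = 145
  C: 0 + 2(29.04) = 58.08

ξ₂ = 29 mol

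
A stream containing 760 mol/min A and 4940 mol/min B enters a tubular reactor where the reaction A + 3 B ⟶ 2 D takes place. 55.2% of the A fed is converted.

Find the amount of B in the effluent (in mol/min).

A reacted = 0.552 × 760 = 419.5 mol/min; ν_A = −1, so ξ = 419.5/1 = 419.5 mol/min.
Outlet amounts (n = n₀ + ν ξ):
  A: 760 − 1(419.5) = 340.5
  B: 4940 − 3(419.5) = 3681
  D: 0 + 2(419.5) = 839

3680 mol/min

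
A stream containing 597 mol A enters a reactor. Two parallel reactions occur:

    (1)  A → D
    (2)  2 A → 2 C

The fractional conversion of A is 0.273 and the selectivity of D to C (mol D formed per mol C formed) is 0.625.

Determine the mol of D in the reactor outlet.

62.7 mol

Conversion of A: A consumed = 0.273 × 597 = 163 mol = 1ξ₁ + 2ξ₂.
Selectivity: 1ξ₁ / (2ξ₂) = 0.625 → ξ₁ = 1.25 ξ₂.
Substitute: (1·1.25 + 2) ξ₂ = 163 → ξ₂ = 50.15 mol, ξ₁ = 62.69 mol.
Outlet amounts (n = n₀ + Σ ν·ξ):
  A: 597 − 1(62.69) − 2(50.15) = 434
  D: 0 + 1(62.69) = 62.69
  C: 0 + 2(50.15) = 100.3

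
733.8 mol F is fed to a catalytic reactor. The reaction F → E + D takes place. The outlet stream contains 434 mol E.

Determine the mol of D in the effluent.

434 mol

For E: n = n₀ + 1ξ → 434 = 0 + 1ξ, giving ξ = 434 mol.
Outlet amounts (n = n₀ + ν ξ):
  F: 733.8 − 1(434) = 299.8
  E: 0 + 1(434) = 434
  D: 0 + 1(434) = 434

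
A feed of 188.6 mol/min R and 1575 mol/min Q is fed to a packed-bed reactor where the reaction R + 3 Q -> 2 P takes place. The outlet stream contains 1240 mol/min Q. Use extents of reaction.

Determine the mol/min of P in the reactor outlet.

223 mol/min

For Q: n = n₀ − 3ξ → 1240 = 1575 − 3ξ, giving ξ = 111.7 mol/min.
Outlet amounts (n = n₀ + ν ξ):
  R: 188.6 − 1(111.7) = 76.93
  Q: 1575 − 3(111.7) = 1240
  P: 0 + 2(111.7) = 223.3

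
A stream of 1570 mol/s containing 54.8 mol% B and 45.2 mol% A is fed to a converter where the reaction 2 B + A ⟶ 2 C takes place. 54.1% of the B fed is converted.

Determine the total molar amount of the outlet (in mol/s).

B reacted = 0.541 × 860.4 = 465.5 mol/s; ν_B = −2, so ξ = 465.5/2 = 232.7 mol/s.
Outlet amounts (n = n₀ + ν ξ):
  B: 860.4 − 2(232.7) = 394.9
  A: 709.6 − 1(232.7) = 476.9
  C: 0 + 2(232.7) = 465.5
Total out = 394.9 + 476.9 + 465.5 = 1337 mol/s.

1340 mol/s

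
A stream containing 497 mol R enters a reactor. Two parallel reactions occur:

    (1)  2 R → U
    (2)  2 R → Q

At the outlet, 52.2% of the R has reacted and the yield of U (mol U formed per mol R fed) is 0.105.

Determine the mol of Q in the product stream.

77.5 mol

Yield of U: 1ξ₁ / 497 = 0.105 → ξ₁ = 52.18 mol.
Conversion of R: 2ξ₁ + 2ξ₂ = 0.522 × 497 = 259.4 → ξ₂ = 77.53 mol.
Outlet amounts (n = n₀ + Σ ν·ξ):
  R: 497 − 2(52.18) − 2(77.53) = 237.6
  U: 0 + 1(52.18) = 52.18
  Q: 0 + 1(77.53) = 77.53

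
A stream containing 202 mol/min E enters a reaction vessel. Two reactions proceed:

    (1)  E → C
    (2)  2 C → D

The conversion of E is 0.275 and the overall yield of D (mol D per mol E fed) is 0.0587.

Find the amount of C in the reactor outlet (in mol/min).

Conversion of E: E consumed = 1ξ₁ = 0.275 × 202 → ξ₁ = 55.55 mol/min.
Yield of D: 1ξ₂ / 202 = 0.0587 → ξ₂ = 11.86 mol/min.
Outlet amounts (n = n₀ + Σ ν·ξ):
  E: 202 − 1(55.55) = 146.4
  C: 0 + 1(55.55) − 2(11.86) = 31.84
  D: 0 + 1(11.86) = 11.86

31.8 mol/min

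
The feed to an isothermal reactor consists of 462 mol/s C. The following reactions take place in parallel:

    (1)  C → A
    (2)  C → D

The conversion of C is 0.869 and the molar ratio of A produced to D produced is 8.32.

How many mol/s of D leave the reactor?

Conversion of C: C consumed = 0.869 × 462 = 401.5 mol/s = 1ξ₁ + 1ξ₂.
Selectivity: 1ξ₁ / (1ξ₂) = 8.32 → ξ₁ = 8.32 ξ₂.
Substitute: (1·8.32 + 1) ξ₂ = 401.5 → ξ₂ = 43.08 mol/s, ξ₁ = 358.4 mol/s.
Outlet amounts (n = n₀ + Σ ν·ξ):
  C: 462 − 1(358.4) − 1(43.08) = 60.52
  A: 0 + 1(358.4) = 358.4
  D: 0 + 1(43.08) = 43.08

43.1 mol/s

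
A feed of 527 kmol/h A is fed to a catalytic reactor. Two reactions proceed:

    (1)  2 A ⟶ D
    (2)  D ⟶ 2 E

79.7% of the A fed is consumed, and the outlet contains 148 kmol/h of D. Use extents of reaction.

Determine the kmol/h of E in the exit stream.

Conversion of A: A consumed = 2ξ₁ = 0.797 × 527 → ξ₁ = 210 kmol/h.
D balance: n_D = 0 + 1ξ₁ − 1ξ₂ = 148 → ξ₂ = (1·210 − 148)/1 = 62.01 kmol/h.
Outlet amounts (n = n₀ + Σ ν·ξ):
  A: 527 − 2(210) = 107
  D: 0 + 1(210) − 1(62.01) = 148
  E: 0 + 2(62.01) = 124

124 kmol/h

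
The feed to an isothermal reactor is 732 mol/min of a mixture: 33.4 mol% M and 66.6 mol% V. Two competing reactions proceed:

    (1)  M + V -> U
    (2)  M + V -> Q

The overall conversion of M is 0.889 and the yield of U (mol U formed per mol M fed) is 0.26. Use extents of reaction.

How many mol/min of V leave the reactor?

270 mol/min

Yield of U: 1ξ₁ / 244.5 = 0.26 → ξ₁ = 63.57 mol/min.
Conversion of M: 1ξ₁ + 1ξ₂ = 0.889 × 244.5 = 217.3 → ξ₂ = 153.8 mol/min.
Outlet amounts (n = n₀ + Σ ν·ξ):
  M: 244.5 − 1(63.57) − 1(153.8) = 27.14
  V: 487.5 − 1(63.57) − 1(153.8) = 270.2
  U: 0 + 1(63.57) = 63.57
  Q: 0 + 1(153.8) = 153.8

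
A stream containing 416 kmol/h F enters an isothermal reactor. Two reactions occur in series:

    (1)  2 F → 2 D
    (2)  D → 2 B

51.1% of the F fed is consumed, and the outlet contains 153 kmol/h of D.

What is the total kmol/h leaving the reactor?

Conversion of F: F consumed = 2ξ₁ = 0.511 × 416 → ξ₁ = 106.3 kmol/h.
D balance: n_D = 0 + 2ξ₁ − 1ξ₂ = 153 → ξ₂ = (2·106.3 − 153)/1 = 59.58 kmol/h.
Outlet amounts (n = n₀ + Σ ν·ξ):
  F: 416 − 2(106.3) = 203.4
  D: 0 + 2(106.3) − 1(59.58) = 153
  B: 0 + 2(59.58) = 119.2
Total out = 203.4 + 153 + 119.2 = 475.6 kmol/h.

476 kmol/h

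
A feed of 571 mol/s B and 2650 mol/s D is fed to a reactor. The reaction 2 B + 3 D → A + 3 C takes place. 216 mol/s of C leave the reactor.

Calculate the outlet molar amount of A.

72 mol/s

For C: n = n₀ + 3ξ → 216 = 0 + 3ξ, giving ξ = 72 mol/s.
Outlet amounts (n = n₀ + ν ξ):
  B: 571 − 2(72) = 427
  D: 2650 − 3(72) = 2434
  A: 0 + 1(72) = 72
  C: 0 + 3(72) = 216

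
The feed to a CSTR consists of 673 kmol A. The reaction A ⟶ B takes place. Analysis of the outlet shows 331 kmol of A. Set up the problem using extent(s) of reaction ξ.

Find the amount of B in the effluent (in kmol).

For A: n = n₀ − 1ξ → 331 = 673 − 1ξ, giving ξ = 342 kmol.
Outlet amounts (n = n₀ + ν ξ):
  A: 673 − 1(342) = 331
  B: 0 + 1(342) = 342

342 kmol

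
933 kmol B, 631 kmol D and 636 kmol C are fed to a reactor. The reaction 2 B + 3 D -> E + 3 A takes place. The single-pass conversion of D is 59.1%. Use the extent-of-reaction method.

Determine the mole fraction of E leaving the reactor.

D reacted = 0.591 × 631 = 372.9 kmol; ν_D = −3, so ξ = 372.9/3 = 124.3 kmol.
Outlet amounts (n = n₀ + ν ξ):
  B: 933 − 2(124.3) = 684.4
  D: 631 − 3(124.3) = 258.1
  E: 0 + 1(124.3) = 124.3
  A: 0 + 3(124.3) = 372.9
  C: 636 (inert)
Total out = 2076 kmol; y_E = 124.3 / 2076 = 0.05989.

0.0599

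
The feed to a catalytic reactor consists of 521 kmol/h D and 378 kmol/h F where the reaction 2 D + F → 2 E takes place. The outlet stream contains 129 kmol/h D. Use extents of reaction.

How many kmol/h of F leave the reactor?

182 kmol/h

For D: n = n₀ − 2ξ → 129 = 521 − 2ξ, giving ξ = 196 kmol/h.
Outlet amounts (n = n₀ + ν ξ):
  D: 521 − 2(196) = 129
  F: 378 − 1(196) = 182
  E: 0 + 2(196) = 392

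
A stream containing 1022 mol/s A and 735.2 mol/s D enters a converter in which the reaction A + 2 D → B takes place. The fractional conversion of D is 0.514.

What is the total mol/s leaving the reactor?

D reacted = 0.514 × 735.2 = 377.9 mol/s; ν_D = −2, so ξ = 377.9/2 = 188.9 mol/s.
Outlet amounts (n = n₀ + ν ξ):
  A: 1022 − 1(188.9) = 833.1
  D: 735.2 − 2(188.9) = 357.3
  B: 0 + 1(188.9) = 188.9
Total out = 833.1 + 357.3 + 188.9 = 1379 mol/s.

1380 mol/s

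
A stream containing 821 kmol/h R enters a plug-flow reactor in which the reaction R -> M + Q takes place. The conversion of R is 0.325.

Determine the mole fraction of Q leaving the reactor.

0.245

R reacted = 0.325 × 821 = 266.8 kmol/h; ν_R = −1, so ξ = 266.8/1 = 266.8 kmol/h.
Outlet amounts (n = n₀ + ν ξ):
  R: 821 − 1(266.8) = 554.2
  M: 0 + 1(266.8) = 266.8
  Q: 0 + 1(266.8) = 266.8
Total out = 1088 kmol/h; y_Q = 266.8 / 1088 = 0.2453.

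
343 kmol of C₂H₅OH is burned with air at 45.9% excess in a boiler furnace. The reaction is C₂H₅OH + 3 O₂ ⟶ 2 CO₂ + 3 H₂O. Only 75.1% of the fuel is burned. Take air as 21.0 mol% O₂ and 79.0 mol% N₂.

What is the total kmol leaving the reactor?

7750 kmol

Stoichiometric O₂ = 3 × 343 = 1029 kmol; O₂ fed = 1029 × 1.459 = 1501 kmol.
N₂ fed = 1501 × 79/21 = 5648 kmol.
Fuel reacted = 0.751 × 343 → ξ = 257.6 kmol.
Outlet (n = n₀ + ν ξ):
  C₂H₅OH: 343 − 1(257.6) = 85.41
  O₂: 1501 − 3(257.6) = 728.5
  N₂: 5648 (inert)
  CO₂: 0 + 2(257.6) = 515.2
  H₂O: 0 + 3(257.6) = 772.8
Total out = 85.41 + 728.5 + 5648 + 515.2 + 772.8 = 7750 kmol.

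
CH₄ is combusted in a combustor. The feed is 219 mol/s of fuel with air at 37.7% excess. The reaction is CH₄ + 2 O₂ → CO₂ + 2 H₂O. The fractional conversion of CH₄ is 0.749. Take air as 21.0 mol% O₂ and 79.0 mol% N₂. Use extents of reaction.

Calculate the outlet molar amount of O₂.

275 mol/s

Stoichiometric O₂ = 2 × 219 = 438 mol/s; O₂ fed = 438 × 1.377 = 603.1 mol/s.
N₂ fed = 603.1 × 79/21 = 2269 mol/s.
Fuel reacted = 0.749 × 219 → ξ = 164 mol/s.
Outlet (n = n₀ + ν ξ):
  CH₄: 219 − 1(164) = 54.97
  O₂: 603.1 − 2(164) = 275.1
  N₂: 2269 (inert)
  CO₂: 0 + 1(164) = 164
  H₂O: 0 + 2(164) = 328.1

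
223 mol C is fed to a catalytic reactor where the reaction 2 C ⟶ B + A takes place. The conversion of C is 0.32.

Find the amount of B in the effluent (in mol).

C reacted = 0.32 × 223 = 71.36 mol; ν_C = −2, so ξ = 71.36/2 = 35.68 mol.
Outlet amounts (n = n₀ + ν ξ):
  C: 223 − 2(35.68) = 151.6
  B: 0 + 1(35.68) = 35.68
  A: 0 + 1(35.68) = 35.68

35.7 mol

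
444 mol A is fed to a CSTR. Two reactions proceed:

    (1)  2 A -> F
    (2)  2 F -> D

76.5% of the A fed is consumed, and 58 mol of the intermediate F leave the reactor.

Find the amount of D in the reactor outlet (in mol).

Conversion of A: A consumed = 2ξ₁ = 0.765 × 444 → ξ₁ = 169.8 mol.
F balance: n_F = 0 + 1ξ₁ − 2ξ₂ = 58 → ξ₂ = (1·169.8 − 58)/2 = 55.92 mol.
Outlet amounts (n = n₀ + Σ ν·ξ):
  A: 444 − 2(169.8) = 104.3
  F: 0 + 1(169.8) − 2(55.92) = 58
  D: 0 + 1(55.92) = 55.92

55.9 mol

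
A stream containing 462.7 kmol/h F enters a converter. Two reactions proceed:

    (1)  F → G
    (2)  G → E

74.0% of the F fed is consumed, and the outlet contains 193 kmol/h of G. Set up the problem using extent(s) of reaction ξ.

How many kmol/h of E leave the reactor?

Conversion of F: F consumed = 1ξ₁ = 0.74 × 462.7 → ξ₁ = 342.4 kmol/h.
G balance: n_G = 0 + 1ξ₁ − 1ξ₂ = 193 → ξ₂ = (1·342.4 − 193)/1 = 149.4 kmol/h.
Outlet amounts (n = n₀ + Σ ν·ξ):
  F: 462.7 − 1(342.4) = 120.3
  G: 0 + 1(342.4) − 1(149.4) = 193
  E: 0 + 1(149.4) = 149.4

149 kmol/h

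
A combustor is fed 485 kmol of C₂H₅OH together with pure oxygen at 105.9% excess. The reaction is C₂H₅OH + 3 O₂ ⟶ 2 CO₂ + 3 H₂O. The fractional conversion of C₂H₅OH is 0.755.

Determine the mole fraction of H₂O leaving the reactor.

0.286

Stoichiometric O₂ = 3 × 485 = 1455 kmol; O₂ fed = 1455 × 2.059 = 2996 kmol.
Fuel reacted = 0.755 × 485 → ξ = 366.2 kmol.
Outlet (n = n₀ + ν ξ):
  C₂H₅OH: 485 − 1(366.2) = 118.8
  O₂: 2996 − 3(366.2) = 1897
  CO₂: 0 + 2(366.2) = 732.4
  H₂O: 0 + 3(366.2) = 1099
Total out = 3847 kmol; y_H₂O = 1099 / 3847 = 0.2856.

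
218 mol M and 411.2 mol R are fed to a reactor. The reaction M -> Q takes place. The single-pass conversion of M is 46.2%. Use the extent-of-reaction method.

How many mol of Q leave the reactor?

M reacted = 0.462 × 218 = 100.7 mol; ν_M = −1, so ξ = 100.7/1 = 100.7 mol.
Outlet amounts (n = n₀ + ν ξ):
  M: 218 − 1(100.7) = 117.3
  Q: 0 + 1(100.7) = 100.7
  R: 411.2 (inert)

101 mol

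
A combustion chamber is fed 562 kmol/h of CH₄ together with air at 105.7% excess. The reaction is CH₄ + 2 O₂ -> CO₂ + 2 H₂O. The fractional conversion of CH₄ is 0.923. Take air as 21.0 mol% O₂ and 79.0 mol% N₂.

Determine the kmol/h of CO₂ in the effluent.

Stoichiometric O₂ = 2 × 562 = 1124 kmol/h; O₂ fed = 1124 × 2.057 = 2312 kmol/h.
N₂ fed = 2312 × 79/21 = 8698 kmol/h.
Fuel reacted = 0.923 × 562 → ξ = 518.7 kmol/h.
Outlet (n = n₀ + ν ξ):
  CH₄: 562 − 1(518.7) = 43.27
  O₂: 2312 − 2(518.7) = 1275
  N₂: 8698 (inert)
  CO₂: 0 + 1(518.7) = 518.7
  H₂O: 0 + 2(518.7) = 1037

519 kmol/h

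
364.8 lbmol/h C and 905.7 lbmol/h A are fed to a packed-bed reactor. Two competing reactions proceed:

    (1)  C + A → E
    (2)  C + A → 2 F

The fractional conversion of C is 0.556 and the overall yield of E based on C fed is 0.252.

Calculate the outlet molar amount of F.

Yield of E: 1ξ₁ / 364.8 = 0.252 → ξ₁ = 91.93 lbmol/h.
Conversion of C: 1ξ₁ + 1ξ₂ = 0.556 × 364.8 = 202.8 → ξ₂ = 110.9 lbmol/h.
Outlet amounts (n = n₀ + Σ ν·ξ):
  C: 364.8 − 1(91.93) − 1(110.9) = 162
  A: 905.7 − 1(91.93) − 1(110.9) = 702.9
  E: 0 + 1(91.93) = 91.93
  F: 0 + 2(110.9) = 221.8

222 lbmol/h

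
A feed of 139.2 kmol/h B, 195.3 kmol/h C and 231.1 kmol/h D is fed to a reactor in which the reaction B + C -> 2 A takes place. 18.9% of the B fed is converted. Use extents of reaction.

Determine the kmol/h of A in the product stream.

B reacted = 0.189 × 139.2 = 26.31 kmol/h; ν_B = −1, so ξ = 26.31/1 = 26.31 kmol/h.
Outlet amounts (n = n₀ + ν ξ):
  B: 139.2 − 1(26.31) = 112.9
  C: 195.3 − 1(26.31) = 169
  A: 0 + 2(26.31) = 52.62
  D: 231.1 (inert)

52.6 kmol/h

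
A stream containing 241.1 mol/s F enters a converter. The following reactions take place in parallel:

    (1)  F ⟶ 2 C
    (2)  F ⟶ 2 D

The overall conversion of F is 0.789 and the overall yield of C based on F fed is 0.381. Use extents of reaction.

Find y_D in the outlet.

Yield of C: 2ξ₁ / 241.1 = 0.381 → ξ₁ = 45.93 mol/s.
Conversion of F: 1ξ₁ + 1ξ₂ = 0.789 × 241.1 = 190.2 → ξ₂ = 144.3 mol/s.
Outlet amounts (n = n₀ + Σ ν·ξ):
  F: 241.1 − 1(45.93) − 1(144.3) = 50.87
  C: 0 + 2(45.93) = 91.86
  D: 0 + 2(144.3) = 288.6
Total out = 431.3 mol/s; y_D = 288.6 / 431.3 = 0.6691.

0.669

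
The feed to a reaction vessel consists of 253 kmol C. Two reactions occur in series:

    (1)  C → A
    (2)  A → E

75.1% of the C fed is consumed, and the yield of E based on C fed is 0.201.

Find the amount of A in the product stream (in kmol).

139 kmol

Conversion of C: C consumed = 1ξ₁ = 0.751 × 253 → ξ₁ = 190 kmol.
Yield of E: 1ξ₂ / 253 = 0.201 → ξ₂ = 50.85 kmol.
Outlet amounts (n = n₀ + Σ ν·ξ):
  C: 253 − 1(190) = 63
  A: 0 + 1(190) − 1(50.85) = 139.2
  E: 0 + 1(50.85) = 50.85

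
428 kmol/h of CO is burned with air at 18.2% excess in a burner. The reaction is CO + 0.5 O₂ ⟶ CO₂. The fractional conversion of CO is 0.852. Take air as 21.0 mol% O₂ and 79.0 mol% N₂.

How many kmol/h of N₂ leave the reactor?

952 kmol/h

Stoichiometric O₂ = 0.5 × 428 = 214 kmol/h; O₂ fed = 214 × 1.182 = 252.9 kmol/h.
N₂ fed = 252.9 × 79/21 = 951.6 kmol/h.
Fuel reacted = 0.852 × 428 → ξ = 364.7 kmol/h.
Outlet (n = n₀ + ν ξ):
  CO: 428 − 1(364.7) = 63.34
  O₂: 252.9 − 0.5(364.7) = 70.62
  N₂: 951.6 (inert)
  CO₂: 0 + 1(364.7) = 364.7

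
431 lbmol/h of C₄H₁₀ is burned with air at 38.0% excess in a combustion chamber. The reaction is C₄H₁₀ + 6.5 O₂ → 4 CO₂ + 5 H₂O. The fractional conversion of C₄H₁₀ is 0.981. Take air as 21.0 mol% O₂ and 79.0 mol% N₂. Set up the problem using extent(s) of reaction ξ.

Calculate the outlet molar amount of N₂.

Stoichiometric O₂ = 6.5 × 431 = 2802 lbmol/h; O₂ fed = 2802 × 1.380 = 3866 lbmol/h.
N₂ fed = 3866 × 79/21 = 14540 lbmol/h.
Fuel reacted = 0.981 × 431 → ξ = 422.8 lbmol/h.
Outlet (n = n₀ + ν ξ):
  C₄H₁₀: 431 − 1(422.8) = 8.189
  O₂: 3866 − 6.5(422.8) = 1118
  N₂: 14540 (inert)
  CO₂: 0 + 4(422.8) = 1691
  H₂O: 0 + 5(422.8) = 2114

14500 lbmol/h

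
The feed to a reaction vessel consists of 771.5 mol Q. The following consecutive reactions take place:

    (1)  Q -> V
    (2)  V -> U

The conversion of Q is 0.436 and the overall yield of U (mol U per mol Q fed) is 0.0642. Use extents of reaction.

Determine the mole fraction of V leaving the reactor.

0.372

Conversion of Q: Q consumed = 1ξ₁ = 0.436 × 771.5 → ξ₁ = 336.4 mol.
Yield of U: 1ξ₂ / 771.5 = 0.0642 → ξ₂ = 49.53 mol.
Outlet amounts (n = n₀ + Σ ν·ξ):
  Q: 771.5 − 1(336.4) = 435.1
  V: 0 + 1(336.4) − 1(49.53) = 286.8
  U: 0 + 1(49.53) = 49.53
Total out = 771.5 mol; y_V = 286.8 / 771.5 = 0.3718.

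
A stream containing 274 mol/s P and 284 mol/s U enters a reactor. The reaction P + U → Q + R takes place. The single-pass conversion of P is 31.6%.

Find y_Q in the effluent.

P reacted = 0.316 × 274 = 86.58 mol/s; ν_P = −1, so ξ = 86.58/1 = 86.58 mol/s.
Outlet amounts (n = n₀ + ν ξ):
  P: 274 − 1(86.58) = 187.4
  U: 284 − 1(86.58) = 197.4
  Q: 0 + 1(86.58) = 86.58
  R: 0 + 1(86.58) = 86.58
Total out = 558 mol/s; y_Q = 86.58 / 558 = 0.1552.

0.155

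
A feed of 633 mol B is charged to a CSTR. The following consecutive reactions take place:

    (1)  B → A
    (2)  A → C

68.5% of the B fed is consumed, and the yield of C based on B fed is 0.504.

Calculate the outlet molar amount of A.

115 mol

Conversion of B: B consumed = 1ξ₁ = 0.685 × 633 → ξ₁ = 433.6 mol.
Yield of C: 1ξ₂ / 633 = 0.504 → ξ₂ = 319 mol.
Outlet amounts (n = n₀ + Σ ν·ξ):
  B: 633 − 1(433.6) = 199.4
  A: 0 + 1(433.6) − 1(319) = 114.6
  C: 0 + 1(319) = 319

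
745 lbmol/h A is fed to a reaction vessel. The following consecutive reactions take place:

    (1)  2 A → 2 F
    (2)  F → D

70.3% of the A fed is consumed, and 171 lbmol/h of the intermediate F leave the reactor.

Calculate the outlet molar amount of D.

353 lbmol/h

Conversion of A: A consumed = 2ξ₁ = 0.703 × 745 → ξ₁ = 261.9 lbmol/h.
F balance: n_F = 0 + 2ξ₁ − 1ξ₂ = 171 → ξ₂ = (2·261.9 − 171)/1 = 352.7 lbmol/h.
Outlet amounts (n = n₀ + Σ ν·ξ):
  A: 745 − 2(261.9) = 221.3
  F: 0 + 2(261.9) − 1(352.7) = 171
  D: 0 + 1(352.7) = 352.7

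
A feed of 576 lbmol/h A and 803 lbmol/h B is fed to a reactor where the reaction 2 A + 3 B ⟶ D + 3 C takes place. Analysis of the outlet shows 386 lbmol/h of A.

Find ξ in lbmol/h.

For A: n = n₀ − 2ξ → 386 = 576 − 2ξ, giving ξ = 95 lbmol/h.
Outlet amounts (n = n₀ + ν ξ):
  A: 576 − 2(95) = 386
  B: 803 − 3(95) = 518
  D: 0 + 1(95) = 95
  C: 0 + 3(95) = 285

ξ = 95 lbmol/h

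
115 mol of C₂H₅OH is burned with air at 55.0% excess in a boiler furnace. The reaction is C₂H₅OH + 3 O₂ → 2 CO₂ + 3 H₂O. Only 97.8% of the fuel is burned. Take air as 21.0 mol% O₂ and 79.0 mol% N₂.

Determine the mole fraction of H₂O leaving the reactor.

Stoichiometric O₂ = 3 × 115 = 345 mol; O₂ fed = 345 × 1.550 = 534.8 mol.
N₂ fed = 534.8 × 79/21 = 2012 mol.
Fuel reacted = 0.978 × 115 → ξ = 112.5 mol.
Outlet (n = n₀ + ν ξ):
  C₂H₅OH: 115 − 1(112.5) = 2.53
  O₂: 534.8 − 3(112.5) = 197.3
  N₂: 2012 (inert)
  CO₂: 0 + 2(112.5) = 224.9
  H₂O: 0 + 3(112.5) = 337.4
Total out = 2774 mol; y_H₂O = 337.4 / 2774 = 0.1216.

0.122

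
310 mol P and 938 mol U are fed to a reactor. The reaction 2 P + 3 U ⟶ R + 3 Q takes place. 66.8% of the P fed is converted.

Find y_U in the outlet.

0.548

P reacted = 0.668 × 310 = 207.1 mol; ν_P = −2, so ξ = 207.1/2 = 103.5 mol.
Outlet amounts (n = n₀ + ν ξ):
  P: 310 − 2(103.5) = 102.9
  U: 938 − 3(103.5) = 627.4
  R: 0 + 1(103.5) = 103.5
  Q: 0 + 3(103.5) = 310.6
Total out = 1144 mol; y_U = 627.4 / 1144 = 0.5482.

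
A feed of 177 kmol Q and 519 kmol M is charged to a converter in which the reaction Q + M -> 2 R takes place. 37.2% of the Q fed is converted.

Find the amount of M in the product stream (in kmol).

453 kmol

Q reacted = 0.372 × 177 = 65.84 kmol; ν_Q = −1, so ξ = 65.84/1 = 65.84 kmol.
Outlet amounts (n = n₀ + ν ξ):
  Q: 177 − 1(65.84) = 111.2
  M: 519 − 1(65.84) = 453.2
  R: 0 + 2(65.84) = 131.7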